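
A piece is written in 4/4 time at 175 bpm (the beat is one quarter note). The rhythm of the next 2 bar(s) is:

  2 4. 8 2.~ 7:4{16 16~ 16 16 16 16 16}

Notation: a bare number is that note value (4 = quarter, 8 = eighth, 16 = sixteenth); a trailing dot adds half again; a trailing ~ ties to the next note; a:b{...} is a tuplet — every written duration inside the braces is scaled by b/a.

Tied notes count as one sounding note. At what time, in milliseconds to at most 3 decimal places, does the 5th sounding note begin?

note 5 onset = 50/7b = 2448.98ms

1. 0.0ms @ 0 + 685.714ms (2)
2. 685.714ms @ 2 + 514.286ms (3/2)
3. 1200.0ms @ 7/2 + 171.429ms (1/2)
4. 1371.429ms @ 4 + 1077.551ms (22/7)
5. 2448.98ms @ 50/7 + 97.959ms (2/7)
6. 2546.939ms @ 52/7 + 48.98ms (1/7)
7. 2595.918ms @ 53/7 + 48.98ms (1/7)
8. 2644.898ms @ 54/7 + 48.98ms (1/7)
9. 2693.878ms @ 55/7 + 48.98ms (1/7)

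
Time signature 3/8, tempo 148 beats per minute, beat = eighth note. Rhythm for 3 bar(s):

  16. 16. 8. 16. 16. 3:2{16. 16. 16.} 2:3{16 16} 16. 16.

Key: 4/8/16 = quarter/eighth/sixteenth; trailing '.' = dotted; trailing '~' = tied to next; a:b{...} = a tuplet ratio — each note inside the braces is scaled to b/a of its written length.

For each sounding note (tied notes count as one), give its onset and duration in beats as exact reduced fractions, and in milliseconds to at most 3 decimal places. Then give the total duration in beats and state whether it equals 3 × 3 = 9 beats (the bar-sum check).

1) 0.0ms=0b +304.054ms=3/4b
2) 304.054ms=3/4b +304.054ms=3/4b
3) 608.108ms=3/2b +608.108ms=3/2b
4) 1216.216ms=3b +304.054ms=3/4b
5) 1520.27ms=15/4b +304.054ms=3/4b
6) 1824.324ms=9/2b +202.703ms=1/2b
7) 2027.027ms=5b +202.703ms=1/2b
8) 2229.73ms=11/2b +202.703ms=1/2b
9) 2432.432ms=6b +304.054ms=3/4b
10) 2736.486ms=27/4b +304.054ms=3/4b
11) 3040.541ms=15/2b +304.054ms=3/4b
12) 3344.595ms=33/4b +304.054ms=3/4b
Σ=9b of 9 (148bpm 3/8) — PASS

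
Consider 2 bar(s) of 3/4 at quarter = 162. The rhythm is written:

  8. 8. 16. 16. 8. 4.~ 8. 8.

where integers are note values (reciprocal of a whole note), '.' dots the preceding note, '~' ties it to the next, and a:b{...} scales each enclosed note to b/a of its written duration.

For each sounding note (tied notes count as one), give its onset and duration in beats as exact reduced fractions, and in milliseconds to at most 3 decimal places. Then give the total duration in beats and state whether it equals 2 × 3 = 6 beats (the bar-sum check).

1) 0.0ms=0b +277.778ms=3/4b
2) 277.778ms=3/4b +277.778ms=3/4b
3) 555.556ms=3/2b +138.889ms=3/8b
4) 694.444ms=15/8b +138.889ms=3/8b
5) 833.333ms=9/4b +277.778ms=3/4b
6) 1111.111ms=3b +833.333ms=9/4b
7) 1944.444ms=21/4b +277.778ms=3/4b
Σ=6b of 6 (162bpm 3/4) — PASS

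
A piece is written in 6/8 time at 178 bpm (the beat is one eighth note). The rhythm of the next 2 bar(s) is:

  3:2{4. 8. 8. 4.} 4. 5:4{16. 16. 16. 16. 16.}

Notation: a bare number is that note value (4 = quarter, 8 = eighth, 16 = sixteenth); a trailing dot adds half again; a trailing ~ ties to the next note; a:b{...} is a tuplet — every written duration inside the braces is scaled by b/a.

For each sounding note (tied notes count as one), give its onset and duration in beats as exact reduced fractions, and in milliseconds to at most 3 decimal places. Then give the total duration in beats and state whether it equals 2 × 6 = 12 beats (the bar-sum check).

1) 0.0ms=0b +674.157ms=2b
2) 674.157ms=2b +337.079ms=1b
3) 1011.236ms=3b +337.079ms=1b
4) 1348.315ms=4b +674.157ms=2b
5) 2022.472ms=6b +1011.236ms=3b
6) 3033.708ms=9b +202.247ms=3/5b
7) 3235.955ms=48/5b +202.247ms=3/5b
8) 3438.202ms=51/5b +202.247ms=3/5b
9) 3640.449ms=54/5b +202.247ms=3/5b
10) 3842.697ms=57/5b +202.247ms=3/5b
Σ=12b of 12 (178bpm 6/8) — PASS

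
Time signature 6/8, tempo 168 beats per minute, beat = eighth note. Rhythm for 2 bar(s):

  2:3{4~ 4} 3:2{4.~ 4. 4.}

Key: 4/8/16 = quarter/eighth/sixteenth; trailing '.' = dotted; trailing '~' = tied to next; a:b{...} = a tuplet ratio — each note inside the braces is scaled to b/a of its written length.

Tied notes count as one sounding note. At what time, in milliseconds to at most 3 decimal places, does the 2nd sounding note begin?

1. 0.0ms @ 0 + 2142.857ms (6)
2. 2142.857ms @ 6 + 1428.571ms (4)
3. 3571.429ms @ 10 + 714.286ms (2)

note 2 onset = 6b = 2142.857ms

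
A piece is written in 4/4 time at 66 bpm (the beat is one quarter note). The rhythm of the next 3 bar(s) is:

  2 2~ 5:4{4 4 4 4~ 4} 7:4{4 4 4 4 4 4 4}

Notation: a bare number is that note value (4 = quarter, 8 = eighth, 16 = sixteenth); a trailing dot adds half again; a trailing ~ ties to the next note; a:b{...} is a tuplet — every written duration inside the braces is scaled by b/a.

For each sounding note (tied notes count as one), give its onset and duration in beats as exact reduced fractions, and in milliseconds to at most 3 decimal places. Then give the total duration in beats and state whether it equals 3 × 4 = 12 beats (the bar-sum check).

1) 0.0ms=0b +1818.182ms=2b
2) 1818.182ms=2b +2545.455ms=14/5b
3) 4363.636ms=24/5b +727.273ms=4/5b
4) 5090.909ms=28/5b +727.273ms=4/5b
5) 5818.182ms=32/5b +1454.545ms=8/5b
6) 7272.727ms=8b +519.481ms=4/7b
7) 7792.208ms=60/7b +519.481ms=4/7b
8) 8311.688ms=64/7b +519.481ms=4/7b
9) 8831.169ms=68/7b +519.481ms=4/7b
10) 9350.649ms=72/7b +519.481ms=4/7b
11) 9870.13ms=76/7b +519.481ms=4/7b
12) 10389.61ms=80/7b +519.481ms=4/7b
Σ=12b of 12 (66bpm 4/4) — PASS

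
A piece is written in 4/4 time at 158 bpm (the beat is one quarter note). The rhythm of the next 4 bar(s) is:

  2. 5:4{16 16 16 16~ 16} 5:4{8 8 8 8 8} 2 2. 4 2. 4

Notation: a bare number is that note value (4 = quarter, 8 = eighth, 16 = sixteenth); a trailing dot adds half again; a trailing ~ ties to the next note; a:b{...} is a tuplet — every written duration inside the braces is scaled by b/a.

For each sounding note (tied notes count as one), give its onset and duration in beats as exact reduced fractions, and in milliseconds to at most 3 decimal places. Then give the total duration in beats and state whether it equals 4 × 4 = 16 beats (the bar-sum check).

1) 0.0ms=0b +1139.241ms=3b
2) 1139.241ms=3b +75.949ms=1/5b
3) 1215.19ms=16/5b +75.949ms=1/5b
4) 1291.139ms=17/5b +75.949ms=1/5b
5) 1367.089ms=18/5b +151.899ms=2/5b
6) 1518.987ms=4b +151.899ms=2/5b
7) 1670.886ms=22/5b +151.899ms=2/5b
8) 1822.785ms=24/5b +151.899ms=2/5b
9) 1974.684ms=26/5b +151.899ms=2/5b
10) 2126.582ms=28/5b +151.899ms=2/5b
11) 2278.481ms=6b +759.494ms=2b
12) 3037.975ms=8b +1139.241ms=3b
13) 4177.215ms=11b +379.747ms=1b
14) 4556.962ms=12b +1139.241ms=3b
15) 5696.203ms=15b +379.747ms=1b
Σ=16b of 16 (158bpm 4/4) — PASS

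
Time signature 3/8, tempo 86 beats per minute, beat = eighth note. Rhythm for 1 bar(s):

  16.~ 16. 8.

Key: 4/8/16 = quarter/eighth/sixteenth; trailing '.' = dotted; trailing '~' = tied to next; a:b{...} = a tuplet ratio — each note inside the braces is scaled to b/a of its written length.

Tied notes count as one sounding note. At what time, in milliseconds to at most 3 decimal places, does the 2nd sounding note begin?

1. 0.0ms @ 0 + 1046.512ms (3/2)
2. 1046.512ms @ 3/2 + 1046.512ms (3/2)

note 2 onset = 3/2b = 1046.512ms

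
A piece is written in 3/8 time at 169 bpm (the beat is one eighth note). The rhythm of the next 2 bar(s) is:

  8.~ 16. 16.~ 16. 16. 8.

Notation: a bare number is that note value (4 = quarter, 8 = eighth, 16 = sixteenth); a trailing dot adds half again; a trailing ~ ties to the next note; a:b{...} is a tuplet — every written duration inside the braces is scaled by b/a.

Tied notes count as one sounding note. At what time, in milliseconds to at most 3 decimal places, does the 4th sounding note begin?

1. 0.0ms @ 0 + 798.817ms (9/4)
2. 798.817ms @ 9/4 + 532.544ms (3/2)
3. 1331.361ms @ 15/4 + 266.272ms (3/4)
4. 1597.633ms @ 9/2 + 532.544ms (3/2)

note 4 onset = 9/2b = 1597.633ms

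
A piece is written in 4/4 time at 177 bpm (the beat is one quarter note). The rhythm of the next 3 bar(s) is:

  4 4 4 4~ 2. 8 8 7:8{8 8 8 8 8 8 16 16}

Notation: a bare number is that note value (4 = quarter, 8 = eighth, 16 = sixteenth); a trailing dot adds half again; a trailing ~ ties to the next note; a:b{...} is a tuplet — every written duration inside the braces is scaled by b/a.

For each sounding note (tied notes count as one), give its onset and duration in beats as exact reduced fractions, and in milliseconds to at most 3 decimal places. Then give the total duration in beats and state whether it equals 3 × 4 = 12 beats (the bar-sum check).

1) 0.0ms=0b +338.983ms=1b
2) 338.983ms=1b +338.983ms=1b
3) 677.966ms=2b +338.983ms=1b
4) 1016.949ms=3b +1355.932ms=4b
5) 2372.881ms=7b +169.492ms=1/2b
6) 2542.373ms=15/2b +169.492ms=1/2b
7) 2711.864ms=8b +193.705ms=4/7b
8) 2905.569ms=60/7b +193.705ms=4/7b
9) 3099.274ms=64/7b +193.705ms=4/7b
10) 3292.978ms=68/7b +193.705ms=4/7b
11) 3486.683ms=72/7b +193.705ms=4/7b
12) 3680.387ms=76/7b +193.705ms=4/7b
13) 3874.092ms=80/7b +96.852ms=2/7b
14) 3970.944ms=82/7b +96.852ms=2/7b
Σ=12b of 12 (177bpm 4/4) — PASS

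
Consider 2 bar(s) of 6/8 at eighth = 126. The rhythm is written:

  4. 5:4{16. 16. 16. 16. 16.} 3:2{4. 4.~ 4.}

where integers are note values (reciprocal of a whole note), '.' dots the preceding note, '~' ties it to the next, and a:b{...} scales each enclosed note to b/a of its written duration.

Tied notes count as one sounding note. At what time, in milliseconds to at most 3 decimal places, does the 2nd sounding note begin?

1. 0.0ms @ 0 + 1428.571ms (3)
2. 1428.571ms @ 3 + 285.714ms (3/5)
3. 1714.286ms @ 18/5 + 285.714ms (3/5)
4. 2000.0ms @ 21/5 + 285.714ms (3/5)
5. 2285.714ms @ 24/5 + 285.714ms (3/5)
6. 2571.429ms @ 27/5 + 285.714ms (3/5)
7. 2857.143ms @ 6 + 952.381ms (2)
8. 3809.524ms @ 8 + 1904.762ms (4)

note 2 onset = 3b = 1428.571ms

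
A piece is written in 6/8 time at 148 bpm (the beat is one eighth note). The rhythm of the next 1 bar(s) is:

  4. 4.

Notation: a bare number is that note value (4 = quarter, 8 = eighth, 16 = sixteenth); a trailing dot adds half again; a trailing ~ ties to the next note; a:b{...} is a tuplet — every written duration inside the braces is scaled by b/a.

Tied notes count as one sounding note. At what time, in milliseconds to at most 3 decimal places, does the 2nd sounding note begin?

1. 0.0ms @ 0 + 1216.216ms (3)
2. 1216.216ms @ 3 + 1216.216ms (3)

note 2 onset = 3b = 1216.216ms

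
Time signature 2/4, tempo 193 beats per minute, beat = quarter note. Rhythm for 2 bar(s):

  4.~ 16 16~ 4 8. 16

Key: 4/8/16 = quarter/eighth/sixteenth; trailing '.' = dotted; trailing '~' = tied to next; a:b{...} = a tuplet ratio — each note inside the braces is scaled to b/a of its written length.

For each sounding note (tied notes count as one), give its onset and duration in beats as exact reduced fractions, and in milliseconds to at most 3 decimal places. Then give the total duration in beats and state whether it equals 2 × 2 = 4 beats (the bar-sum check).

1) 0.0ms=0b +544.041ms=7/4b
2) 544.041ms=7/4b +388.601ms=5/4b
3) 932.642ms=3b +233.161ms=3/4b
4) 1165.803ms=15/4b +77.72ms=1/4b
Σ=4b of 4 (193bpm 2/4) — PASS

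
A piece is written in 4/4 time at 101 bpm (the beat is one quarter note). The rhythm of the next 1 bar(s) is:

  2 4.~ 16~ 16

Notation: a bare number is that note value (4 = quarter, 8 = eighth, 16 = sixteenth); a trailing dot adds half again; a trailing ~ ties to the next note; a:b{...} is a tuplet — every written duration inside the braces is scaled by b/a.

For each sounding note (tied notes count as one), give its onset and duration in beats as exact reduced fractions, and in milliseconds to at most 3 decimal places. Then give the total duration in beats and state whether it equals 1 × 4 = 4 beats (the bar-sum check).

1) 0.0ms=0b +1188.119ms=2b
2) 1188.119ms=2b +1188.119ms=2b
Σ=4b of 4 (101bpm 4/4) — PASS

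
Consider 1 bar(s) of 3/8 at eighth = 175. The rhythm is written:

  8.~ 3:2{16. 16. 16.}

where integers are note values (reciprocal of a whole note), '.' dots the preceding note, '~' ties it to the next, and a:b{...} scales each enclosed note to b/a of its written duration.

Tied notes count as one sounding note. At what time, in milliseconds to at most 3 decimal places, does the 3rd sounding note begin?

note 3 onset = 5/2b = 857.143ms

1. 0.0ms @ 0 + 685.714ms (2)
2. 685.714ms @ 2 + 171.429ms (1/2)
3. 857.143ms @ 5/2 + 171.429ms (1/2)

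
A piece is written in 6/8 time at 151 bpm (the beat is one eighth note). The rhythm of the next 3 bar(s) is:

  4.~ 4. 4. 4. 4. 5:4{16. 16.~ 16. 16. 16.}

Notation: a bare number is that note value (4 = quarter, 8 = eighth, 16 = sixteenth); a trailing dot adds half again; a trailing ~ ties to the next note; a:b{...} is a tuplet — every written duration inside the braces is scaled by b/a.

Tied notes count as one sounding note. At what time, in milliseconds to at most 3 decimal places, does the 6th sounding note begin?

note 6 onset = 78/5b = 6198.675ms

1. 0.0ms @ 0 + 2384.106ms (6)
2. 2384.106ms @ 6 + 1192.053ms (3)
3. 3576.159ms @ 9 + 1192.053ms (3)
4. 4768.212ms @ 12 + 1192.053ms (3)
5. 5960.265ms @ 15 + 238.411ms (3/5)
6. 6198.675ms @ 78/5 + 476.821ms (6/5)
7. 6675.497ms @ 84/5 + 238.411ms (3/5)
8. 6913.907ms @ 87/5 + 238.411ms (3/5)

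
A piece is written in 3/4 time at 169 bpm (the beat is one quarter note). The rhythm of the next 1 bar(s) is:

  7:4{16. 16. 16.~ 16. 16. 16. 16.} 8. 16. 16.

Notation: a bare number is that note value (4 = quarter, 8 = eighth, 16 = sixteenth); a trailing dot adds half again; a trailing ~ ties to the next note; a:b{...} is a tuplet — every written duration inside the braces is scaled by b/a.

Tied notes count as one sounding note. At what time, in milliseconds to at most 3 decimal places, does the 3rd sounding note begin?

note 3 onset = 3/7b = 152.156ms

1. 0.0ms @ 0 + 76.078ms (3/14)
2. 76.078ms @ 3/14 + 76.078ms (3/14)
3. 152.156ms @ 3/7 + 152.156ms (3/7)
4. 304.311ms @ 6/7 + 76.078ms (3/14)
5. 380.389ms @ 15/14 + 76.078ms (3/14)
6. 456.467ms @ 9/7 + 76.078ms (3/14)
7. 532.544ms @ 3/2 + 266.272ms (3/4)
8. 798.817ms @ 9/4 + 133.136ms (3/8)
9. 931.953ms @ 21/8 + 133.136ms (3/8)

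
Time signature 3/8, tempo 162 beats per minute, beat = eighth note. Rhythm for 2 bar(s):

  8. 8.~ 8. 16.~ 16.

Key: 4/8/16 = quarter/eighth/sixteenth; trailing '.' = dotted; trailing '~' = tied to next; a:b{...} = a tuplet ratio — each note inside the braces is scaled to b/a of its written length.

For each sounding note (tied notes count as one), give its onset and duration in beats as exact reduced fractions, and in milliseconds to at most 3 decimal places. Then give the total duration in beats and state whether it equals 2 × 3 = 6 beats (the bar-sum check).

1) 0.0ms=0b +555.556ms=3/2b
2) 555.556ms=3/2b +1111.111ms=3b
3) 1666.667ms=9/2b +555.556ms=3/2b
Σ=6b of 6 (162bpm 3/8) — PASS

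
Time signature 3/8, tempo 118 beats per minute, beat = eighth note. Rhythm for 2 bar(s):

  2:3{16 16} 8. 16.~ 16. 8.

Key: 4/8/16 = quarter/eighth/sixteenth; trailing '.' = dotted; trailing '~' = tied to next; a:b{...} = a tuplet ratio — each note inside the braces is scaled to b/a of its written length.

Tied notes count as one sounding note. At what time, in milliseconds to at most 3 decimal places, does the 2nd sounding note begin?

note 2 onset = 3/4b = 381.356ms

1. 0.0ms @ 0 + 381.356ms (3/4)
2. 381.356ms @ 3/4 + 381.356ms (3/4)
3. 762.712ms @ 3/2 + 762.712ms (3/2)
4. 1525.424ms @ 3 + 762.712ms (3/2)
5. 2288.136ms @ 9/2 + 762.712ms (3/2)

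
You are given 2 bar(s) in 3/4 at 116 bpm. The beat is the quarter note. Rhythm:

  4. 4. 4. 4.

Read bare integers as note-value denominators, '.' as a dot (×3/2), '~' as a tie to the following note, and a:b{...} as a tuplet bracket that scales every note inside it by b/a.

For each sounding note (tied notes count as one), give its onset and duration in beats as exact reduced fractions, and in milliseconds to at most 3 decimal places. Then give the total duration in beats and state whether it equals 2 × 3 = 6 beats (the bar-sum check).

1) 0.0ms=0b +775.862ms=3/2b
2) 775.862ms=3/2b +775.862ms=3/2b
3) 1551.724ms=3b +775.862ms=3/2b
4) 2327.586ms=9/2b +775.862ms=3/2b
Σ=6b of 6 (116bpm 3/4) — PASS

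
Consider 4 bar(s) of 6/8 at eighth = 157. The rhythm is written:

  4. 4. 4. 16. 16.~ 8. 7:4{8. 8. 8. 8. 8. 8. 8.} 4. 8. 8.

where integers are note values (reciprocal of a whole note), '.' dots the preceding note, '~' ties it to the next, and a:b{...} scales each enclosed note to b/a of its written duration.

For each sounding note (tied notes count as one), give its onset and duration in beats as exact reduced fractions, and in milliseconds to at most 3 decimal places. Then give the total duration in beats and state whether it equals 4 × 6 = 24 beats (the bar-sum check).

1) 0.0ms=0b +1146.497ms=3b
2) 1146.497ms=3b +1146.497ms=3b
3) 2292.994ms=6b +1146.497ms=3b
4) 3439.49ms=9b +286.624ms=3/4b
5) 3726.115ms=39/4b +859.873ms=9/4b
6) 4585.987ms=12b +327.571ms=6/7b
7) 4913.558ms=90/7b +327.571ms=6/7b
8) 5241.128ms=96/7b +327.571ms=6/7b
9) 5568.699ms=102/7b +327.571ms=6/7b
10) 5896.269ms=108/7b +327.571ms=6/7b
11) 6223.84ms=114/7b +327.571ms=6/7b
12) 6551.41ms=120/7b +327.571ms=6/7b
13) 6878.981ms=18b +1146.497ms=3b
14) 8025.478ms=21b +573.248ms=3/2b
15) 8598.726ms=45/2b +573.248ms=3/2b
Σ=24b of 24 (157bpm 6/8) — PASS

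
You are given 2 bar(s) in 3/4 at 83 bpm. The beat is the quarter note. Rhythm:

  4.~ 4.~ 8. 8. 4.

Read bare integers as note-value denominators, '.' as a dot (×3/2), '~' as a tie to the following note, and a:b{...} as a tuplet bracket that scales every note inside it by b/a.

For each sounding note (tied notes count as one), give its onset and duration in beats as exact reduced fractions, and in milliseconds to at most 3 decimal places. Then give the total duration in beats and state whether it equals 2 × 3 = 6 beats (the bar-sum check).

1) 0.0ms=0b +2710.843ms=15/4b
2) 2710.843ms=15/4b +542.169ms=3/4b
3) 3253.012ms=9/2b +1084.337ms=3/2b
Σ=6b of 6 (83bpm 3/4) — PASS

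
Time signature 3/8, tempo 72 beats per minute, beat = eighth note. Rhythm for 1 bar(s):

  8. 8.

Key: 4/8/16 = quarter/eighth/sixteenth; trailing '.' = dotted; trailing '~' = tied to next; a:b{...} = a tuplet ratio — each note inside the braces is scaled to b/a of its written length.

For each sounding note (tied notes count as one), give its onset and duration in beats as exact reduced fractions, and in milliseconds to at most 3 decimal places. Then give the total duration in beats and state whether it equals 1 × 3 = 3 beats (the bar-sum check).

1) 0.0ms=0b +1250.0ms=3/2b
2) 1250.0ms=3/2b +1250.0ms=3/2b
Σ=3b of 3 (72bpm 3/8) — PASS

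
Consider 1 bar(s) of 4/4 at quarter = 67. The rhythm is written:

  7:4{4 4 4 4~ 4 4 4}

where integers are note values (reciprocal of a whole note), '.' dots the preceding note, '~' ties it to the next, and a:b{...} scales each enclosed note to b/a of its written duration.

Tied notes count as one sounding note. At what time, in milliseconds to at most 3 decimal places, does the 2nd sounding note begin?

1. 0.0ms @ 0 + 511.727ms (4/7)
2. 511.727ms @ 4/7 + 511.727ms (4/7)
3. 1023.454ms @ 8/7 + 511.727ms (4/7)
4. 1535.181ms @ 12/7 + 1023.454ms (8/7)
5. 2558.635ms @ 20/7 + 511.727ms (4/7)
6. 3070.362ms @ 24/7 + 511.727ms (4/7)

note 2 onset = 4/7b = 511.727ms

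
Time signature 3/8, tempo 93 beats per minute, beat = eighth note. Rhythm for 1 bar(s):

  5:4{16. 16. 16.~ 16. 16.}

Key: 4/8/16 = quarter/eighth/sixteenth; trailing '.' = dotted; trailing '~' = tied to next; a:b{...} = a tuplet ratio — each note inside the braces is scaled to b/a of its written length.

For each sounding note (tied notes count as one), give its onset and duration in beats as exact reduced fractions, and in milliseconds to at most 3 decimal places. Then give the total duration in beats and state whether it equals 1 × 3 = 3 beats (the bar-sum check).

1) 0.0ms=0b +387.097ms=3/5b
2) 387.097ms=3/5b +387.097ms=3/5b
3) 774.194ms=6/5b +774.194ms=6/5b
4) 1548.387ms=12/5b +387.097ms=3/5b
Σ=3b of 3 (93bpm 3/8) — PASS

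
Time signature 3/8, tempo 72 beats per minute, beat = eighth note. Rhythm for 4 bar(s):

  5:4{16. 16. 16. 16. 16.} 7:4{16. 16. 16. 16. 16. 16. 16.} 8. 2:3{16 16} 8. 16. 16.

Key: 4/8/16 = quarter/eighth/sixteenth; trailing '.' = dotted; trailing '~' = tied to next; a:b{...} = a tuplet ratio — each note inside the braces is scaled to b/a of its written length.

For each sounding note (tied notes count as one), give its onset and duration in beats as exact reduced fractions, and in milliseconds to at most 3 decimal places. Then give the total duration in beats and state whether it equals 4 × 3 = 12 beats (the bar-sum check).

1) 0.0ms=0b +500.0ms=3/5b
2) 500.0ms=3/5b +500.0ms=3/5b
3) 1000.0ms=6/5b +500.0ms=3/5b
4) 1500.0ms=9/5b +500.0ms=3/5b
5) 2000.0ms=12/5b +500.0ms=3/5b
6) 2500.0ms=3b +357.143ms=3/7b
7) 2857.143ms=24/7b +357.143ms=3/7b
8) 3214.286ms=27/7b +357.143ms=3/7b
9) 3571.429ms=30/7b +357.143ms=3/7b
10) 3928.571ms=33/7b +357.143ms=3/7b
11) 4285.714ms=36/7b +357.143ms=3/7b
12) 4642.857ms=39/7b +357.143ms=3/7b
13) 5000.0ms=6b +1250.0ms=3/2b
14) 6250.0ms=15/2b +625.0ms=3/4b
15) 6875.0ms=33/4b +625.0ms=3/4b
16) 7500.0ms=9b +1250.0ms=3/2b
17) 8750.0ms=21/2b +625.0ms=3/4b
18) 9375.0ms=45/4b +625.0ms=3/4b
Σ=12b of 12 (72bpm 3/8) — PASS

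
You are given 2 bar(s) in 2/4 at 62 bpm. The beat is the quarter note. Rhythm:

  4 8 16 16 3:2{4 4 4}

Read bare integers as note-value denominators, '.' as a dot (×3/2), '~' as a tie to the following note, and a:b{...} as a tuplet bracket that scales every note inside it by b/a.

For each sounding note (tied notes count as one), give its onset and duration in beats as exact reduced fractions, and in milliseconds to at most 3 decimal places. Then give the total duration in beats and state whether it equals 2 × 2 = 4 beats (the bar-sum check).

1) 0.0ms=0b +967.742ms=1b
2) 967.742ms=1b +483.871ms=1/2b
3) 1451.613ms=3/2b +241.935ms=1/4b
4) 1693.548ms=7/4b +241.935ms=1/4b
5) 1935.484ms=2b +645.161ms=2/3b
6) 2580.645ms=8/3b +645.161ms=2/3b
7) 3225.806ms=10/3b +645.161ms=2/3b
Σ=4b of 4 (62bpm 2/4) — PASS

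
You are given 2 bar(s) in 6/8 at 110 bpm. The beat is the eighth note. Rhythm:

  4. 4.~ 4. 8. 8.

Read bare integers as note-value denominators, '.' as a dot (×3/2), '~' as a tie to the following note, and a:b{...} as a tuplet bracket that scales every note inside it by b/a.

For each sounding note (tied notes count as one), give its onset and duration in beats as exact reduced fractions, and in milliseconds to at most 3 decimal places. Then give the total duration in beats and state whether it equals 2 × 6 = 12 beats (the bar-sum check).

1) 0.0ms=0b +1636.364ms=3b
2) 1636.364ms=3b +3272.727ms=6b
3) 4909.091ms=9b +818.182ms=3/2b
4) 5727.273ms=21/2b +818.182ms=3/2b
Σ=12b of 12 (110bpm 6/8) — PASS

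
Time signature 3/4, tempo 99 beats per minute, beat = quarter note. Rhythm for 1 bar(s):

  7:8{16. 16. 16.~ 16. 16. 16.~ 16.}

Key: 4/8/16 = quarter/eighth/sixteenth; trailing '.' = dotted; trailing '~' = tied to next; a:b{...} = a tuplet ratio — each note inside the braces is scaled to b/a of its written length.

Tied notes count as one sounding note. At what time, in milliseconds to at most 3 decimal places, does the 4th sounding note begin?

note 4 onset = 12/7b = 1038.961ms

1. 0.0ms @ 0 + 259.74ms (3/7)
2. 259.74ms @ 3/7 + 259.74ms (3/7)
3. 519.481ms @ 6/7 + 519.481ms (6/7)
4. 1038.961ms @ 12/7 + 259.74ms (3/7)
5. 1298.701ms @ 15/7 + 519.481ms (6/7)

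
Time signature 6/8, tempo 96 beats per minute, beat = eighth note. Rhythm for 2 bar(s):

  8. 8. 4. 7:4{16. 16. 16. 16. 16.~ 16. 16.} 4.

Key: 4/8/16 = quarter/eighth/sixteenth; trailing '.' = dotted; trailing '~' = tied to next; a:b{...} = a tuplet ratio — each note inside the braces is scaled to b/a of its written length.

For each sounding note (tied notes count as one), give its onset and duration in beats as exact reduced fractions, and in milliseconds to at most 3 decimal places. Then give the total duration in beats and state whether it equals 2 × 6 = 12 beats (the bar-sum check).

1) 0.0ms=0b +937.5ms=3/2b
2) 937.5ms=3/2b +937.5ms=3/2b
3) 1875.0ms=3b +1875.0ms=3b
4) 3750.0ms=6b +267.857ms=3/7b
5) 4017.857ms=45/7b +267.857ms=3/7b
6) 4285.714ms=48/7b +267.857ms=3/7b
7) 4553.571ms=51/7b +267.857ms=3/7b
8) 4821.429ms=54/7b +535.714ms=6/7b
9) 5357.143ms=60/7b +267.857ms=3/7b
10) 5625.0ms=9b +1875.0ms=3b
Σ=12b of 12 (96bpm 6/8) — PASS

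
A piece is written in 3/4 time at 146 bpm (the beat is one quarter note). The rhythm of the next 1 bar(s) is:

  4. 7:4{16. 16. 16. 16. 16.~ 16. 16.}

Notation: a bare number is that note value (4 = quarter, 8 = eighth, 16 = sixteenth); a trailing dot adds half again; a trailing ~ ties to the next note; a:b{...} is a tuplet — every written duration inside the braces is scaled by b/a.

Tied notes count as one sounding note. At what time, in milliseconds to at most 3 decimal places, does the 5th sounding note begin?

1. 0.0ms @ 0 + 616.438ms (3/2)
2. 616.438ms @ 3/2 + 88.063ms (3/14)
3. 704.501ms @ 12/7 + 88.063ms (3/14)
4. 792.564ms @ 27/14 + 88.063ms (3/14)
5. 880.626ms @ 15/7 + 88.063ms (3/14)
6. 968.689ms @ 33/14 + 176.125ms (3/7)
7. 1144.814ms @ 39/14 + 88.063ms (3/14)

note 5 onset = 15/7b = 880.626ms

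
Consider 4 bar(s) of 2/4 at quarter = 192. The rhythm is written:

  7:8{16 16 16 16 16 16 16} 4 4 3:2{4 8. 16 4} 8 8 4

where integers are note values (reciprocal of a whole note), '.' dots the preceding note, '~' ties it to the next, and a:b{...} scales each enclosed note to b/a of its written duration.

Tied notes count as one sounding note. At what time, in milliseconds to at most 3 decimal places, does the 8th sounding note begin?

1. 0.0ms @ 0 + 89.286ms (2/7)
2. 89.286ms @ 2/7 + 89.286ms (2/7)
3. 178.571ms @ 4/7 + 89.286ms (2/7)
4. 267.857ms @ 6/7 + 89.286ms (2/7)
5. 357.143ms @ 8/7 + 89.286ms (2/7)
6. 446.429ms @ 10/7 + 89.286ms (2/7)
7. 535.714ms @ 12/7 + 89.286ms (2/7)
8. 625.0ms @ 2 + 312.5ms (1)
9. 937.5ms @ 3 + 312.5ms (1)
10. 1250.0ms @ 4 + 208.333ms (2/3)
11. 1458.333ms @ 14/3 + 156.25ms (1/2)
12. 1614.583ms @ 31/6 + 52.083ms (1/6)
13. 1666.667ms @ 16/3 + 208.333ms (2/3)
14. 1875.0ms @ 6 + 156.25ms (1/2)
15. 2031.25ms @ 13/2 + 156.25ms (1/2)
16. 2187.5ms @ 7 + 312.5ms (1)

note 8 onset = 2b = 625.0ms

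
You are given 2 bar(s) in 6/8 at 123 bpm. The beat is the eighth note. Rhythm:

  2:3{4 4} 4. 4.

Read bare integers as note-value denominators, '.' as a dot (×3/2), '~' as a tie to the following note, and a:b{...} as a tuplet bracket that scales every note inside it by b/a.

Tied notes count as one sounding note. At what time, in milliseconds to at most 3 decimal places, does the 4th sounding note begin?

note 4 onset = 9b = 4390.244ms

1. 0.0ms @ 0 + 1463.415ms (3)
2. 1463.415ms @ 3 + 1463.415ms (3)
3. 2926.829ms @ 6 + 1463.415ms (3)
4. 4390.244ms @ 9 + 1463.415ms (3)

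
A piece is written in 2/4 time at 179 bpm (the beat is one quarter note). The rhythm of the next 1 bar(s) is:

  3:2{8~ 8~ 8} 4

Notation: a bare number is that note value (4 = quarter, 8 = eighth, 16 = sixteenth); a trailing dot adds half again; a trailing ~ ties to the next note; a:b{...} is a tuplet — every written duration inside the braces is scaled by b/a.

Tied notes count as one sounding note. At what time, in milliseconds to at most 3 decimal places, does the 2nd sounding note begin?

1. 0.0ms @ 0 + 335.196ms (1)
2. 335.196ms @ 1 + 335.196ms (1)

note 2 onset = 1b = 335.196ms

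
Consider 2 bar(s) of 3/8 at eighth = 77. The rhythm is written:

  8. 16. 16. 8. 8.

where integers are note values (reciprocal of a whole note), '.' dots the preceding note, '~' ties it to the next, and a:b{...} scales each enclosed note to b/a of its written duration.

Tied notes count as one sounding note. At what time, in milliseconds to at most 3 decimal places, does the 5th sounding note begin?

1. 0.0ms @ 0 + 1168.831ms (3/2)
2. 1168.831ms @ 3/2 + 584.416ms (3/4)
3. 1753.247ms @ 9/4 + 584.416ms (3/4)
4. 2337.662ms @ 3 + 1168.831ms (3/2)
5. 3506.494ms @ 9/2 + 1168.831ms (3/2)

note 5 onset = 9/2b = 3506.494ms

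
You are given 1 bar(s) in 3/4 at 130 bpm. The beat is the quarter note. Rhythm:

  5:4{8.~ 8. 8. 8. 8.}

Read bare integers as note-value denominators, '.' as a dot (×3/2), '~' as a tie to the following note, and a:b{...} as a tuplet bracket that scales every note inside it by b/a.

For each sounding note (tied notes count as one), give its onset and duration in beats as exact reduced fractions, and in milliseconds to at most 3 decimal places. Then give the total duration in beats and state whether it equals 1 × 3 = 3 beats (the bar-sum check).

1) 0.0ms=0b +553.846ms=6/5b
2) 553.846ms=6/5b +276.923ms=3/5b
3) 830.769ms=9/5b +276.923ms=3/5b
4) 1107.692ms=12/5b +276.923ms=3/5b
Σ=3b of 3 (130bpm 3/4) — PASS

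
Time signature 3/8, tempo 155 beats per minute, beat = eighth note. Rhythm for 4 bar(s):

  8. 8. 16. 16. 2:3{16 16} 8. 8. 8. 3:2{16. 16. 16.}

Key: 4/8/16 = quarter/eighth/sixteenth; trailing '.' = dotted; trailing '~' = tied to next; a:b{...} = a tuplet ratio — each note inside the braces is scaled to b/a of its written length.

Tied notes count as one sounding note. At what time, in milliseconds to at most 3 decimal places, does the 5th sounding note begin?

1. 0.0ms @ 0 + 580.645ms (3/2)
2. 580.645ms @ 3/2 + 580.645ms (3/2)
3. 1161.29ms @ 3 + 290.323ms (3/4)
4. 1451.613ms @ 15/4 + 290.323ms (3/4)
5. 1741.935ms @ 9/2 + 290.323ms (3/4)
6. 2032.258ms @ 21/4 + 290.323ms (3/4)
7. 2322.581ms @ 6 + 580.645ms (3/2)
8. 2903.226ms @ 15/2 + 580.645ms (3/2)
9. 3483.871ms @ 9 + 580.645ms (3/2)
10. 4064.516ms @ 21/2 + 193.548ms (1/2)
11. 4258.065ms @ 11 + 193.548ms (1/2)
12. 4451.613ms @ 23/2 + 193.548ms (1/2)

note 5 onset = 9/2b = 1741.935ms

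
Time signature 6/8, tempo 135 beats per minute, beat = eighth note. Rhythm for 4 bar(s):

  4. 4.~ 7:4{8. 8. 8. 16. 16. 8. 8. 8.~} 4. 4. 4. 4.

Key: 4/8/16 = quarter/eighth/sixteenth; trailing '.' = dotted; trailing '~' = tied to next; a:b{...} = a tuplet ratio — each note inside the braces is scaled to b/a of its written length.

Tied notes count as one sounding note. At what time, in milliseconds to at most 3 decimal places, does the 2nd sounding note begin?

1. 0.0ms @ 0 + 1333.333ms (3)
2. 1333.333ms @ 3 + 1714.286ms (27/7)
3. 3047.619ms @ 48/7 + 380.952ms (6/7)
4. 3428.571ms @ 54/7 + 380.952ms (6/7)
5. 3809.524ms @ 60/7 + 190.476ms (3/7)
6. 4000.0ms @ 9 + 190.476ms (3/7)
7. 4190.476ms @ 66/7 + 380.952ms (6/7)
8. 4571.429ms @ 72/7 + 380.952ms (6/7)
9. 4952.381ms @ 78/7 + 1714.286ms (27/7)
10. 6666.667ms @ 15 + 1333.333ms (3)
11. 8000.0ms @ 18 + 1333.333ms (3)
12. 9333.333ms @ 21 + 1333.333ms (3)

note 2 onset = 3b = 1333.333ms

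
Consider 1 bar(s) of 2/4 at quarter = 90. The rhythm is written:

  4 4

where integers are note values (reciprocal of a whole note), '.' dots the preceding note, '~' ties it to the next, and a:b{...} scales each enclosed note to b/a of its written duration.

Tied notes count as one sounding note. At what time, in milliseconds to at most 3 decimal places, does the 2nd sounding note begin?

note 2 onset = 1b = 666.667ms

1. 0.0ms @ 0 + 666.667ms (1)
2. 666.667ms @ 1 + 666.667ms (1)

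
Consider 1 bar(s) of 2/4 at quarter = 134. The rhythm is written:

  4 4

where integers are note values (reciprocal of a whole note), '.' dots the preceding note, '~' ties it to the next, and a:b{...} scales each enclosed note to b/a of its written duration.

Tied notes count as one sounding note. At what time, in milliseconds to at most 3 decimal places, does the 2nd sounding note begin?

note 2 onset = 1b = 447.761ms

1. 0.0ms @ 0 + 447.761ms (1)
2. 447.761ms @ 1 + 447.761ms (1)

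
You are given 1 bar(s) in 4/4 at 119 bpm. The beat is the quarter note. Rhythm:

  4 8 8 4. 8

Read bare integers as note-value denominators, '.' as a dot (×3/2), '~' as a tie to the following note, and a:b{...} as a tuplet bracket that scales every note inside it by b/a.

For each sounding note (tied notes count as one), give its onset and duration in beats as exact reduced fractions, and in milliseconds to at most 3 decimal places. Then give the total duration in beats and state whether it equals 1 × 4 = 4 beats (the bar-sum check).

1) 0.0ms=0b +504.202ms=1b
2) 504.202ms=1b +252.101ms=1/2b
3) 756.303ms=3/2b +252.101ms=1/2b
4) 1008.403ms=2b +756.303ms=3/2b
5) 1764.706ms=7/2b +252.101ms=1/2b
Σ=4b of 4 (119bpm 4/4) — PASS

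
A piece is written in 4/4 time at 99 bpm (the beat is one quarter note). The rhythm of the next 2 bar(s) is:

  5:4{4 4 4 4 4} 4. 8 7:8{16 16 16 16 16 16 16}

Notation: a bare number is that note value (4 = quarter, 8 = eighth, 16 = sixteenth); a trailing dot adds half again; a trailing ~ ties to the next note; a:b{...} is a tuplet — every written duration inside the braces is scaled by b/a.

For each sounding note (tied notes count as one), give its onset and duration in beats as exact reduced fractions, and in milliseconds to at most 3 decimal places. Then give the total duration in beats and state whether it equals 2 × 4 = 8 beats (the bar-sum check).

1) 0.0ms=0b +484.848ms=4/5b
2) 484.848ms=4/5b +484.848ms=4/5b
3) 969.697ms=8/5b +484.848ms=4/5b
4) 1454.545ms=12/5b +484.848ms=4/5b
5) 1939.394ms=16/5b +484.848ms=4/5b
6) 2424.242ms=4b +909.091ms=3/2b
7) 3333.333ms=11/2b +303.03ms=1/2b
8) 3636.364ms=6b +173.16ms=2/7b
9) 3809.524ms=44/7b +173.16ms=2/7b
10) 3982.684ms=46/7b +173.16ms=2/7b
11) 4155.844ms=48/7b +173.16ms=2/7b
12) 4329.004ms=50/7b +173.16ms=2/7b
13) 4502.165ms=52/7b +173.16ms=2/7b
14) 4675.325ms=54/7b +173.16ms=2/7b
Σ=8b of 8 (99bpm 4/4) — PASS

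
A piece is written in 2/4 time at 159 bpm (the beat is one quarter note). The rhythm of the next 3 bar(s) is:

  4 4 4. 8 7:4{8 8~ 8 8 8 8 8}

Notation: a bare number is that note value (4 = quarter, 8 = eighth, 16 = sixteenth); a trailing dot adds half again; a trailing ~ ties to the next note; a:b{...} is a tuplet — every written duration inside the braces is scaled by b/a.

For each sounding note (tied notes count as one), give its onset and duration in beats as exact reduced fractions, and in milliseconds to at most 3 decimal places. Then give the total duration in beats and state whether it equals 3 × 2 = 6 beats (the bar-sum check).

1) 0.0ms=0b +377.358ms=1b
2) 377.358ms=1b +377.358ms=1b
3) 754.717ms=2b +566.038ms=3/2b
4) 1320.755ms=7/2b +188.679ms=1/2b
5) 1509.434ms=4b +107.817ms=2/7b
6) 1617.251ms=30/7b +215.633ms=4/7b
7) 1832.884ms=34/7b +107.817ms=2/7b
8) 1940.701ms=36/7b +107.817ms=2/7b
9) 2048.518ms=38/7b +107.817ms=2/7b
10) 2156.334ms=40/7b +107.817ms=2/7b
Σ=6b of 6 (159bpm 2/4) — PASS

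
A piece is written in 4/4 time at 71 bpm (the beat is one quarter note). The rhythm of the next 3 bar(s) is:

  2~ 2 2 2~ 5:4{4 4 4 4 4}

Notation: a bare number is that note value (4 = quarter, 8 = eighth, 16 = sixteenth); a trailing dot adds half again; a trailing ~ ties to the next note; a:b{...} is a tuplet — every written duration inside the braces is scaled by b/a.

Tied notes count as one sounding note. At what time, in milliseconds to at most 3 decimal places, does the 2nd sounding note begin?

note 2 onset = 4b = 3380.282ms

1. 0.0ms @ 0 + 3380.282ms (4)
2. 3380.282ms @ 4 + 1690.141ms (2)
3. 5070.423ms @ 6 + 2366.197ms (14/5)
4. 7436.62ms @ 44/5 + 676.056ms (4/5)
5. 8112.676ms @ 48/5 + 676.056ms (4/5)
6. 8788.732ms @ 52/5 + 676.056ms (4/5)
7. 9464.789ms @ 56/5 + 676.056ms (4/5)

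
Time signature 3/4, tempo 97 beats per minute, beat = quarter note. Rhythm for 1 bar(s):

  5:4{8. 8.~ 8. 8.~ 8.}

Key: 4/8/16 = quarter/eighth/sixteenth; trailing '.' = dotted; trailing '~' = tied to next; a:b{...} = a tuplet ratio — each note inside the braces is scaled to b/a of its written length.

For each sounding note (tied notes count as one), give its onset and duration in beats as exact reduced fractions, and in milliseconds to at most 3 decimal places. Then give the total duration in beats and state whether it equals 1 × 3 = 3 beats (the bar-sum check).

1) 0.0ms=0b +371.134ms=3/5b
2) 371.134ms=3/5b +742.268ms=6/5b
3) 1113.402ms=9/5b +742.268ms=6/5b
Σ=3b of 3 (97bpm 3/4) — PASS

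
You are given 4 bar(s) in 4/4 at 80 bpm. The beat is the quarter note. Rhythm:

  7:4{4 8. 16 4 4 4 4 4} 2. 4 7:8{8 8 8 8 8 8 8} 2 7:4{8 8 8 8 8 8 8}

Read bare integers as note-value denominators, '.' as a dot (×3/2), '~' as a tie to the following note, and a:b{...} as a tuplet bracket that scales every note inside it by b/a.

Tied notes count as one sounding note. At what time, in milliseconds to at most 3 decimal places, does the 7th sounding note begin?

1. 0.0ms @ 0 + 428.571ms (4/7)
2. 428.571ms @ 4/7 + 321.429ms (3/7)
3. 750.0ms @ 1 + 107.143ms (1/7)
4. 857.143ms @ 8/7 + 428.571ms (4/7)
5. 1285.714ms @ 12/7 + 428.571ms (4/7)
6. 1714.286ms @ 16/7 + 428.571ms (4/7)
7. 2142.857ms @ 20/7 + 428.571ms (4/7)
8. 2571.429ms @ 24/7 + 428.571ms (4/7)
9. 3000.0ms @ 4 + 2250.0ms (3)
10. 5250.0ms @ 7 + 750.0ms (1)
11. 6000.0ms @ 8 + 428.571ms (4/7)
12. 6428.571ms @ 60/7 + 428.571ms (4/7)
13. 6857.143ms @ 64/7 + 428.571ms (4/7)
14. 7285.714ms @ 68/7 + 428.571ms (4/7)
15. 7714.286ms @ 72/7 + 428.571ms (4/7)
16. 8142.857ms @ 76/7 + 428.571ms (4/7)
17. 8571.429ms @ 80/7 + 428.571ms (4/7)
18. 9000.0ms @ 12 + 1500.0ms (2)
19. 10500.0ms @ 14 + 214.286ms (2/7)
20. 10714.286ms @ 100/7 + 214.286ms (2/7)
21. 10928.571ms @ 102/7 + 214.286ms (2/7)
22. 11142.857ms @ 104/7 + 214.286ms (2/7)
23. 11357.143ms @ 106/7 + 214.286ms (2/7)
24. 11571.429ms @ 108/7 + 214.286ms (2/7)
25. 11785.714ms @ 110/7 + 214.286ms (2/7)

note 7 onset = 20/7b = 2142.857ms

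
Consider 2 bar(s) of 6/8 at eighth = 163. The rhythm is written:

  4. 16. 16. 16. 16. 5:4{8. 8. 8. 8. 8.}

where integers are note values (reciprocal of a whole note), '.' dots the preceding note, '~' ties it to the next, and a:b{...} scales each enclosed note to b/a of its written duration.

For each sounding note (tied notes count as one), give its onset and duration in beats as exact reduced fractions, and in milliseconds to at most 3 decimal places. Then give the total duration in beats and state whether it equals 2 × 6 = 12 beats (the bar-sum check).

1) 0.0ms=0b +1104.294ms=3b
2) 1104.294ms=3b +276.074ms=3/4b
3) 1380.368ms=15/4b +276.074ms=3/4b
4) 1656.442ms=9/2b +276.074ms=3/4b
5) 1932.515ms=21/4b +276.074ms=3/4b
6) 2208.589ms=6b +441.718ms=6/5b
7) 2650.307ms=36/5b +441.718ms=6/5b
8) 3092.025ms=42/5b +441.718ms=6/5b
9) 3533.742ms=48/5b +441.718ms=6/5b
10) 3975.46ms=54/5b +441.718ms=6/5b
Σ=12b of 12 (163bpm 6/8) — PASS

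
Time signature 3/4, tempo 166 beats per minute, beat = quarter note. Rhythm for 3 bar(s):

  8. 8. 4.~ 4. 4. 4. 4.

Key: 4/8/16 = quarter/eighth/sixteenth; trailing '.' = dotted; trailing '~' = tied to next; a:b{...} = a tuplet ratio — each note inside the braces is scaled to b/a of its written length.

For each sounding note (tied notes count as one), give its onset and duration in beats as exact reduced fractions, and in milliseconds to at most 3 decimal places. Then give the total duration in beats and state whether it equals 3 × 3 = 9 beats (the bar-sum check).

1) 0.0ms=0b +271.084ms=3/4b
2) 271.084ms=3/4b +271.084ms=3/4b
3) 542.169ms=3/2b +1084.337ms=3b
4) 1626.506ms=9/2b +542.169ms=3/2b
5) 2168.675ms=6b +542.169ms=3/2b
6) 2710.843ms=15/2b +542.169ms=3/2b
Σ=9b of 9 (166bpm 3/4) — PASS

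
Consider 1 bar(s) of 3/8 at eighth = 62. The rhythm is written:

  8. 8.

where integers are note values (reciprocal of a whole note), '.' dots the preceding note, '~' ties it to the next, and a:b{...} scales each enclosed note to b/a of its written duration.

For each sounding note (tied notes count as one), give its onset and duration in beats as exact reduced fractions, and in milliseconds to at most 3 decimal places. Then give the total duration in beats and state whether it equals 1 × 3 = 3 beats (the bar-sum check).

1) 0.0ms=0b +1451.613ms=3/2b
2) 1451.613ms=3/2b +1451.613ms=3/2b
Σ=3b of 3 (62bpm 3/8) — PASS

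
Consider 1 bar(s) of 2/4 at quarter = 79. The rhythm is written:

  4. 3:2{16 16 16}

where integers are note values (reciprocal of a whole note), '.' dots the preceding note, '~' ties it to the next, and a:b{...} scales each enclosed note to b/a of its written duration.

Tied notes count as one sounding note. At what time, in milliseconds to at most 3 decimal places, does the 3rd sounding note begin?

1. 0.0ms @ 0 + 1139.241ms (3/2)
2. 1139.241ms @ 3/2 + 126.582ms (1/6)
3. 1265.823ms @ 5/3 + 126.582ms (1/6)
4. 1392.405ms @ 11/6 + 126.582ms (1/6)

note 3 onset = 5/3b = 1265.823ms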